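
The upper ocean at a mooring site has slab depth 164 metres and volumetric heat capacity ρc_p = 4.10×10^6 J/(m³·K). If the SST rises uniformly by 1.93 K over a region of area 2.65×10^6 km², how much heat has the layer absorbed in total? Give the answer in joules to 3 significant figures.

3.44×10^21 J

Areal heat capacity C = ρc_p × D = 4.10×10^6 × 164 = 6.72×10^8 J/(m²·K).
Heat per unit area: q = C ΔT = 6.72×10^8 × 1.93 = 1.30×10^9 J/m².
Total heat: Q = q × A = 1.30×10^9 × (2.65×10^6 × 10⁶ m²) = 3.44×10^21 J.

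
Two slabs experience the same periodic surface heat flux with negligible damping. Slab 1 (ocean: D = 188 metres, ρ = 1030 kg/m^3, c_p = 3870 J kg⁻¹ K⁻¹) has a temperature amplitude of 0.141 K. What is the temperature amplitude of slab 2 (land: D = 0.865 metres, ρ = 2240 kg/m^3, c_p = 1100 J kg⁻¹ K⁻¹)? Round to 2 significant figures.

C_ocean = 7.49×10^8 J/(m²·K); C_land = 2.13×10^6 J/(m²·K).
A ∝ 1/C ⇒ A_land = A_ocean × C_ocean/C_land = 0.141 × 352 = 49.6 K.

50 K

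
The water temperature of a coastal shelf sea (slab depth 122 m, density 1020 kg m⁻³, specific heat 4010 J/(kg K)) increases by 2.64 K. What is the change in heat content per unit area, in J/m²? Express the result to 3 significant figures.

1.32×10^9

Areal heat capacity C = ρ c_p D = 1020 × 4010 × 122 = 4.99×10^8 J m⁻² K⁻¹.
ΔQ = C ΔT = 4.99×10^8 × 2.64 = 1.32×10^9 J/m².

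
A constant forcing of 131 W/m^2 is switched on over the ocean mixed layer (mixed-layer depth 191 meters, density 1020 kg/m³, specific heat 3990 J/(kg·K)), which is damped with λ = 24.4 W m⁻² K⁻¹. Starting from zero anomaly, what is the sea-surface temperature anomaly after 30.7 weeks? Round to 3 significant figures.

2.37 K

Areal heat capacity C = ρ c_p D = 1020 × 3990 × 191 = 7.77×10^8 J/(m^2 K).
τ = C / λ = 7.77×10^8 / 24.4 = 3.19×10^7 s.
Equilibrium anomaly ΔT_eq = F / λ = 131 / 24.4 = 5.37 K.
t = 30.7 weeks = 1.86×10^7 s, so t/τ = 0.583.
ΔT(t) = ΔT_eq (1 − e^(−t/τ)) = 5.37 × (1 − e^−0.583) = 2.37 K.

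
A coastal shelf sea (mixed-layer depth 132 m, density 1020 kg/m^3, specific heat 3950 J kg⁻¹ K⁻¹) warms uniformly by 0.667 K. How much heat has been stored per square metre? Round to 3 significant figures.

Areal heat capacity C = ρ c_p D = 1020 × 3950 × 132 = 5.32×10^8 J/(m²·K).
ΔQ = C ΔT = 5.32×10^8 × 0.667 = 3.55×10^8 J/m².

3.55×10^8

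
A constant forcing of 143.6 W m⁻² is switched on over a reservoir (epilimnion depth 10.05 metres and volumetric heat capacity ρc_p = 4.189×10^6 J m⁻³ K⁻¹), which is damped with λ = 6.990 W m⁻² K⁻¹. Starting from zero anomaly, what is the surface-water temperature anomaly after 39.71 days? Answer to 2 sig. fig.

8.9 K

Areal heat capacity C = ρc_p × D = 4.189×10^6 × 10.05 = 4.21×10^7 J/(m²·K).
τ = C / λ = 4.21×10^7 / 6.990 = 6.02×10^6 s.
Equilibrium anomaly ΔT_eq = F / λ = 143.6 / 6.990 = 20.5 K.
t = 39.71 days = 3.43×10^6 s, so t/τ = 0.570.
ΔT(t) = ΔT_eq (1 − e^(−t/τ)) = 20.5 × (1 − e^−0.570) = 8.92 K.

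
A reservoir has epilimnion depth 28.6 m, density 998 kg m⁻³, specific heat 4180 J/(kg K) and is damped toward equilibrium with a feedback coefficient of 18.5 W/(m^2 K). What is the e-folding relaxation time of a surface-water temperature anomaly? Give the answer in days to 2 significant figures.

Areal heat capacity C = ρ c_p D = 998 × 4180 × 28.6 = 1.19×10^8 J/(m²·K).
Relaxation time τ = C / λ = 1.19×10^8 / 18.5 = 6.45×10^6 s.
In days: 6.45×10^6 s / (86400 s/day) = 74.6 days.

75 days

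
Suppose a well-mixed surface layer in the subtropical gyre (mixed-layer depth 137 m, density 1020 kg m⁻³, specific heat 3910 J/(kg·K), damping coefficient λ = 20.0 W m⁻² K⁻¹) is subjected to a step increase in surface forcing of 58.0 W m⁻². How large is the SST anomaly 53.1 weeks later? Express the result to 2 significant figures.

2.0 K

Areal heat capacity C = ρ c_p D = 1020 × 3910 × 137 = 5.46×10^8 J/(m²·K).
τ = C / λ = 5.46×10^8 / 20.0 = 2.73×10^7 s.
Equilibrium anomaly ΔT_eq = F / λ = 58.0 / 20.0 = 2.90 K.
t = 53.1 weeks = 3.21×10^7 s, so t/τ = 1.18.
ΔT(t) = ΔT_eq (1 − e^(−t/τ)) = 2.90 × (1 − e^−1.18) = 2.00 K.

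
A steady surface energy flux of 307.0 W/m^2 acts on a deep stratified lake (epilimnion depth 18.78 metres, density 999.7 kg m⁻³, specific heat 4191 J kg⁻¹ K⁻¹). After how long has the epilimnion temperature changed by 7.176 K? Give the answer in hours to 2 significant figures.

Areal heat capacity C = ρ c_p D = 999.7 × 4191 × 18.78 = 7.87×10^7 J/(m²·K).
Time required: Δt = C ΔT / F = 7.87×10^7 × 7.176 / 307.0 = 1.84×10^6 s.
In hours: 1.84×10^6 s / (3600 s/hour) = 511 hours.

510 hours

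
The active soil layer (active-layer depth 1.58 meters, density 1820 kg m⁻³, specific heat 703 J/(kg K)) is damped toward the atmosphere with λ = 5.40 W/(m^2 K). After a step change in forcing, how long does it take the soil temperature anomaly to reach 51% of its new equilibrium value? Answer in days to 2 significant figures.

3.1 days

Areal heat capacity C = ρ c_p D = 1820 × 703 × 1.58 = 2.02×10^6 J/(m^2 K).
τ = C / λ = 2.02×10^6 / 5.40 = 3.74×10^5 s.
Fraction reached: 1 − e^(−t/τ) = 0.51 ⇒ t = −τ ln(1 − 0.51) = τ × 0.713.
t = 2.67×10^5 s = 3.09 days.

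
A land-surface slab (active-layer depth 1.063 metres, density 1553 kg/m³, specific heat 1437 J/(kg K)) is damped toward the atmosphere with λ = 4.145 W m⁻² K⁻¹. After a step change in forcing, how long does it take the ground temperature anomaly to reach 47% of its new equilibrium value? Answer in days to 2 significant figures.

4.2 days

Areal heat capacity C = ρ c_p D = 1553 × 1437 × 1.063 = 2.37×10^6 J/(m^2 K).
τ = C / λ = 2.37×10^6 / 4.145 = 5.72×10^5 s.
Fraction reached: 1 − e^(−t/τ) = 0.47 ⇒ t = −τ ln(1 − 0.47) = τ × 0.635.
t = 3.63×10^5 s = 4.21 days.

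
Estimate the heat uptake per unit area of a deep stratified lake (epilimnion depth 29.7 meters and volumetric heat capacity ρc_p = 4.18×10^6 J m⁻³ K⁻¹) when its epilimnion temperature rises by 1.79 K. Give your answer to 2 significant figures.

Areal heat capacity C = ρc_p × D = 4.18×10^6 × 29.7 = 1.24×10^8 J m⁻² K⁻¹.
ΔQ = C ΔT = 1.24×10^8 × 1.79 = 2.22×10^8 J/m².

2.2×10^8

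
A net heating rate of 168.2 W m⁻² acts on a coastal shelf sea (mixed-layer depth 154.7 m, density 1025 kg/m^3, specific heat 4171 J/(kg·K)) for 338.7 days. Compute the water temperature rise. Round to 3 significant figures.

7.44 K

Areal heat capacity C = ρ c_p D = 1025 × 4171 × 154.7 = 6.61×10^8 J/(m²·K).
Net heat input Q = F Δt = 168.2 × (338.7 days × 86400 s/day) = 4.92×10^9 J/m².
ΔT = Q / C = 4.92×10^9 / 6.61×10^8 = 7.44 K.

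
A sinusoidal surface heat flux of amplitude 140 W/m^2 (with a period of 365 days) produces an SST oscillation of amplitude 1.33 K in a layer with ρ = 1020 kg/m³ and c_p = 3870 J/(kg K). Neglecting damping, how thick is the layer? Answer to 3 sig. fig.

ω = 2π / 3.15×10^7 s = 1.99×10^-7 s⁻¹.
Required C = F₀ / (A ω) = 140 / (1.33 × 1.99×10^-7) = 5.28×10^8 J/(m²·K).
D = C / (ρ c_p) = 5.28×10^8 / (1020 × 3870) = 134 m.

134 m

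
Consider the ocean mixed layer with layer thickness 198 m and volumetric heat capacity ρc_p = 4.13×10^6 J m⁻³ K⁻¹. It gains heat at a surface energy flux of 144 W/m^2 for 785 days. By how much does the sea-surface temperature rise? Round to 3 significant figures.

Areal heat capacity C = ρc_p × D = 4.13×10^6 × 198 = 8.18×10^8 J m⁻² K⁻¹.
Net heat input Q = F Δt = 144 × (785 days × 86400 s/day) = 9.77×10^9 J/m².
ΔT = Q / C = 9.77×10^9 / 8.18×10^8 = 11.9 K.

11.9 K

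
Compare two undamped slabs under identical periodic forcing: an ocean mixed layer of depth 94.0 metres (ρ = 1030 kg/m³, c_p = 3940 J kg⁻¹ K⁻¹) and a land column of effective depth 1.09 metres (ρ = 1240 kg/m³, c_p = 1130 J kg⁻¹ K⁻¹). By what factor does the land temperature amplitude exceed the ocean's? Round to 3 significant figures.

C_ocean = 1030 × 3940 × 94.0 = 3.81×10^8 J/(m²·K).
C_land = 1240 × 1130 × 1.09 = 1.53×10^6 J/(m²·K).
Undamped amplitude ∝ 1/C, so A_land/A_ocean = C_ocean/C_land = 250.

250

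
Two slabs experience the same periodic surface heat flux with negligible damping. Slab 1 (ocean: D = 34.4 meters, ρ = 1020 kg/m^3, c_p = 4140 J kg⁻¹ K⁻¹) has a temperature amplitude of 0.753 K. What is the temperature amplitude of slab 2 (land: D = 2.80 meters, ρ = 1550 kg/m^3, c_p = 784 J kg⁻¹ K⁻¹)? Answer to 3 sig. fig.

32.1 K

C_ocean = 1.45×10^8 J/(m²·K); C_land = 3.40×10^6 J/(m²·K).
A ∝ 1/C ⇒ A_land = A_ocean × C_ocean/C_land = 0.753 × 42.7 = 32.1 K.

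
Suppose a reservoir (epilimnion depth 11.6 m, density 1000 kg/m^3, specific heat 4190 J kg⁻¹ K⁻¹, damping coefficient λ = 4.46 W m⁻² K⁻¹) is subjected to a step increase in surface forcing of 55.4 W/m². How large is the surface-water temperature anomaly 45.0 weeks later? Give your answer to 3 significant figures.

11.4 K

Areal heat capacity C = ρ c_p D = 1000 × 4190 × 11.6 = 4.86×10^7 J m⁻² K⁻¹.
τ = C / λ = 4.86×10^7 / 4.46 = 1.09×10^7 s.
Equilibrium anomaly ΔT_eq = F / λ = 55.4 / 4.46 = 12.4 K.
t = 45.0 weeks = 2.72×10^7 s, so t/τ = 2.50.
ΔT(t) = ΔT_eq (1 − e^(−t/τ)) = 12.4 × (1 − e^−2.50) = 11.4 K.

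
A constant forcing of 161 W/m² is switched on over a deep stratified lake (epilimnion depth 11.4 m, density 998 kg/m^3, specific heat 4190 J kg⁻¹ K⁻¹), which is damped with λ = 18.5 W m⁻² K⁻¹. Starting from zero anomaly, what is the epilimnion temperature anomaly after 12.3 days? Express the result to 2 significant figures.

2.9 K

Areal heat capacity C = ρ c_p D = 998 × 4190 × 11.4 = 4.77×10^7 J/(m²·K).
τ = C / λ = 4.77×10^7 / 18.5 = 2.58×10^6 s.
Equilibrium anomaly ΔT_eq = F / λ = 161 / 18.5 = 8.70 K.
t = 12.3 days = 1.06×10^6 s, so t/τ = 0.412.
ΔT(t) = ΔT_eq (1 − e^(−t/τ)) = 8.70 × (1 − e^−0.412) = 2.94 K.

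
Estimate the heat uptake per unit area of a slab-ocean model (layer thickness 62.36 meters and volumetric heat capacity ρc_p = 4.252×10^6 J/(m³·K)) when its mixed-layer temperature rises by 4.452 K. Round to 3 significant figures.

Areal heat capacity C = ρc_p × D = 4.252×10^6 × 62.36 = 2.65×10^8 J/(m²·K).
ΔQ = C ΔT = 2.65×10^8 × 4.452 = 1.18×10^9 J/m².

1.18×10^9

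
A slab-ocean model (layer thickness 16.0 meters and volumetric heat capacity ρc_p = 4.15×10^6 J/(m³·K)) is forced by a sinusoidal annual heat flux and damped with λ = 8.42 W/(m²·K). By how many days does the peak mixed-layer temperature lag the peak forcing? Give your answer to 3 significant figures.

58.3 days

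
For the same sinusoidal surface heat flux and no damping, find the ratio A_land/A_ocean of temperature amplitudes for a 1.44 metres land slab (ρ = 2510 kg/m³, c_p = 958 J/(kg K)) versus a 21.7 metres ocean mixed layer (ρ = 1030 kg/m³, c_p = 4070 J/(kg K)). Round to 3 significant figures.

C_ocean = 1030 × 4070 × 21.7 = 9.10×10^7 J/(m²·K).
C_land = 2510 × 958 × 1.44 = 3.46×10^6 J/(m²·K).
Undamped amplitude ∝ 1/C, so A_land/A_ocean = C_ocean/C_land = 26.3.

26.3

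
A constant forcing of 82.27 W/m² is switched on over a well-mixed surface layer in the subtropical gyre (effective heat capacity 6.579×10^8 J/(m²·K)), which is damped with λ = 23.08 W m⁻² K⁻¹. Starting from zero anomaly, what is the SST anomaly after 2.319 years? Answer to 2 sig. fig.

3.3 K

Areal heat capacity C = 6.579×10^8 J/(m²·K) (given).
τ = C / λ = 6.58×10^8 / 23.08 = 2.85×10^7 s.
Equilibrium anomaly ΔT_eq = F / λ = 82.27 / 23.08 = 3.56 K.
t = 2.319 years = 7.32×10^7 s, so t/τ = 2.57.
ΔT(t) = ΔT_eq (1 − e^(−t/τ)) = 3.56 × (1 − e^−2.57) = 3.29 K.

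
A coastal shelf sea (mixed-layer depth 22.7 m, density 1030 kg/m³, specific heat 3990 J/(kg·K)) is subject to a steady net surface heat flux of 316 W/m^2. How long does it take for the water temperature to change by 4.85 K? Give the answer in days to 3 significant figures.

16.6 days

Areal heat capacity C = ρ c_p D = 1030 × 3990 × 22.7 = 9.33×10^7 J m⁻² K⁻¹.
Time required: Δt = C ΔT / F = 9.33×10^7 × 4.85 / 316 = 1.43×10^6 s.
In days: 1.43×10^6 s / (86400 s/day) = 16.6 days.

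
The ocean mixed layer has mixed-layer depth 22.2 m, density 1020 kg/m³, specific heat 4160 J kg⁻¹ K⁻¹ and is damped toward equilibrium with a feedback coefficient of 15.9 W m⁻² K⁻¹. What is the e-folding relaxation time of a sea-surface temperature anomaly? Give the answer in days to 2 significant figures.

69 days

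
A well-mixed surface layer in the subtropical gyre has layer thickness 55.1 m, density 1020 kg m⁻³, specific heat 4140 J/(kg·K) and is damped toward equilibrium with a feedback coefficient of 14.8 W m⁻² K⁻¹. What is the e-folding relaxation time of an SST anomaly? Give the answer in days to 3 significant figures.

Areal heat capacity C = ρ c_p D = 1020 × 4140 × 55.1 = 2.33×10^8 J/(m²·K).
Relaxation time τ = C / λ = 2.33×10^8 / 14.8 = 1.57×10^7 s.
In days: 1.57×10^7 s / (86400 s/day) = 182 days.

182 days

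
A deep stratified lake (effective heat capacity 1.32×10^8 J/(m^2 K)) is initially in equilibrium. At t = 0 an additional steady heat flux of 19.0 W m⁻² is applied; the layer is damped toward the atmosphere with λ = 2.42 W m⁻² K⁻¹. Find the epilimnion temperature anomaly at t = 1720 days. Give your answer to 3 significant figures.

Areal heat capacity C = 1.32×10^8 J/(m^2 K) (given).
τ = C / λ = 1.32×10^8 / 2.42 = 5.45×10^7 s.
Equilibrium anomaly ΔT_eq = F / λ = 19.0 / 2.42 = 7.85 K.
t = 1720 days = 1.49×10^8 s, so t/τ = 2.72.
ΔT(t) = ΔT_eq (1 − e^(−t/τ)) = 7.85 × (1 − e^−2.72) = 7.34 K.

7.34 K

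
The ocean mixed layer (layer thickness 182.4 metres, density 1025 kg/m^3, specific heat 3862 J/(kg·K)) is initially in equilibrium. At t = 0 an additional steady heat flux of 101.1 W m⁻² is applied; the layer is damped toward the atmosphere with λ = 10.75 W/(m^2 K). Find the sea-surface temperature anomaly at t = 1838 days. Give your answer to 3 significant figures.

Areal heat capacity C = ρ c_p D = 1025 × 3862 × 182.4 = 7.22×10^8 J/(m^2 K).
τ = C / λ = 7.22×10^8 / 10.75 = 6.72×10^7 s.
Equilibrium anomaly ΔT_eq = F / λ = 101.1 / 10.75 = 9.40 K.
t = 1838 days = 1.59×10^8 s, so t/τ = 2.36.
ΔT(t) = ΔT_eq (1 − e^(−t/τ)) = 9.40 × (1 − e^−2.36) = 8.52 K.

8.52 K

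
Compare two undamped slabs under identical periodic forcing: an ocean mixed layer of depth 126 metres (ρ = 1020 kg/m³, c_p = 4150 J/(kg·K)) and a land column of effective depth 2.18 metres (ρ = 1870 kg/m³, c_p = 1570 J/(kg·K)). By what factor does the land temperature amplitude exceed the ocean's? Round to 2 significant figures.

C_ocean = 1020 × 4150 × 126 = 5.33×10^8 J/(m²·K).
C_land = 1870 × 1570 × 2.18 = 6.40×10^6 J/(m²·K).
Undamped amplitude ∝ 1/C, so A_land/A_ocean = C_ocean/C_land = 83.3.

83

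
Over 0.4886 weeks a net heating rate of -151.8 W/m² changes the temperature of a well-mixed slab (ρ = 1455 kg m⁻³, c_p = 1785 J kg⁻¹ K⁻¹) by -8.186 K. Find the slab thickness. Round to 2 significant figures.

2.1 m

Heat input Q = F Δt = -151.8 × 2.96×10^5 s = -4.49×10^7 J/m².
Required areal heat capacity C = Q / ΔT = 5.48×10^6 J/(m²·K).
Depth D = C / (ρ c_p) = 5.48×10^6 / (1455 × 1785) = 2.11 m.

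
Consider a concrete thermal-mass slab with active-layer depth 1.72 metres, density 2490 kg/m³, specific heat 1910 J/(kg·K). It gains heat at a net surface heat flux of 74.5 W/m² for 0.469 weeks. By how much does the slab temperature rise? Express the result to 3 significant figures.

2.58 K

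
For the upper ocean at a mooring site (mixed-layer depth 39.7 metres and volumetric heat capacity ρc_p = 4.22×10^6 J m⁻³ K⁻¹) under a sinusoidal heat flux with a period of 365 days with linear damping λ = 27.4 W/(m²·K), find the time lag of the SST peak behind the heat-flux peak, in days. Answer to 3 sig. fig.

51.3 days

Areal heat capacity C = ρc_p × D = 4.22×10^6 × 39.7 = 1.68×10^8 J m⁻² K⁻¹.
ω = 2π / 3.15×10^7 s = 1.99×10^-7 s⁻¹.
Phase lag φ = arctan(Cω/λ) = arctan(33.4/27.4) = 0.883 rad.
Time lag = φ / ω = 0.883 / 1.99×10^-7 = 4.43×10^6 s = 51.3 days.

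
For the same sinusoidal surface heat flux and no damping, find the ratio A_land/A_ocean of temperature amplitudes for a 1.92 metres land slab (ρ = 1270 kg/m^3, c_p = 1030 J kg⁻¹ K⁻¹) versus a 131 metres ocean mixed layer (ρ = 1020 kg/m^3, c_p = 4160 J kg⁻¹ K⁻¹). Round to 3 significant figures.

C_ocean = 1020 × 4160 × 131 = 5.56×10^8 J/(m²·K).
C_land = 1270 × 1030 × 1.92 = 2.51×10^6 J/(m²·K).
Undamped amplitude ∝ 1/C, so A_land/A_ocean = C_ocean/C_land = 221.

221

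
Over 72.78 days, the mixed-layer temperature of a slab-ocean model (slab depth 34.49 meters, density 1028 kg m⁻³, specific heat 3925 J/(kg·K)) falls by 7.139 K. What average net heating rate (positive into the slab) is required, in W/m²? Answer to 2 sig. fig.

Areal heat capacity C = ρ c_p D = 1028 × 3925 × 34.49 = 1.39×10^8 J m⁻² K⁻¹.
Required heat per unit area: Q = C ΔT = 1.39×10^8 × -7.139 = -9.93×10^8 J/m².
Flux F = Q / Δt = -9.93×10^8 / 6.29×10^6 s = -158 W/m².

-160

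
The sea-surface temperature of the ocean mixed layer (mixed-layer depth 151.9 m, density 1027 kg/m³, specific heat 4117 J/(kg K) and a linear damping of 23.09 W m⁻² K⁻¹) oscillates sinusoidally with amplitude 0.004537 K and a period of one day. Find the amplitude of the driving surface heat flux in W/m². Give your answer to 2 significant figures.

210

Areal heat capacity C = ρ c_p D = 1027 × 4117 × 151.9 = 6.42×10^8 J/(m^2 K).
ω = 2π / 86400 s = 7.27×10^-5 s⁻¹.
√((Cω)² + λ²) = √((46700)² + 23.09²) = 46700 W/(m²·K).
F₀ = A × √((Cω)²+λ²) = 0.004537 × 46700 = 212 W/m².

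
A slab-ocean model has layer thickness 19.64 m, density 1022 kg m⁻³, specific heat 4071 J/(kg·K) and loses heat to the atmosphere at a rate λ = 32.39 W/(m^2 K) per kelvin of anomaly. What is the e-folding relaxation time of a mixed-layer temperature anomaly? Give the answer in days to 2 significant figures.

Areal heat capacity C = ρ c_p D = 1022 × 4071 × 19.64 = 8.17×10^7 J/(m^2 K).
Relaxation time τ = C / λ = 8.17×10^7 / 32.39 = 2.52×10^6 s.
In days: 2.52×10^6 s / (86400 s/day) = 29.2 days.

29 days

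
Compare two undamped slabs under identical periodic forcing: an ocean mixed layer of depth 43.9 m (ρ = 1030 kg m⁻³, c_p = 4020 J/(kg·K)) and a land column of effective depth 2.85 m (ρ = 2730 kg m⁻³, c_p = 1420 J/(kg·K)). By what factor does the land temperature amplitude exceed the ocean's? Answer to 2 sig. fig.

16

C_ocean = 1030 × 4020 × 43.9 = 1.82×10^8 J/(m²·K).
C_land = 2730 × 1420 × 2.85 = 1.10×10^7 J/(m²·K).
Undamped amplitude ∝ 1/C, so A_land/A_ocean = C_ocean/C_land = 16.5.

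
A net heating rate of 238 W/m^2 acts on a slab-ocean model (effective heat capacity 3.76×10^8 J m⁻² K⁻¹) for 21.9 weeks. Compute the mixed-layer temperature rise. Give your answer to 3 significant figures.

8.38 K

Areal heat capacity C = 3.76×10^8 J m⁻² K⁻¹ (given).
Net heat input Q = F Δt = 238 × (21.9 weeks × 6.048×10^5 s/week) = 3.15×10^9 J/m².
ΔT = Q / C = 3.15×10^9 / 3.76×10^8 = 8.38 K.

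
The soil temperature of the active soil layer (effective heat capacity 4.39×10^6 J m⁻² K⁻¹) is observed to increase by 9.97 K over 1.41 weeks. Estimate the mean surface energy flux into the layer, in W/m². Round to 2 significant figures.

51

Areal heat capacity C = 4.39×10^6 J m⁻² K⁻¹ (given).
Required heat per unit area: Q = C ΔT = 4.39×10^6 × 9.97 = 4.38×10^7 J/m².
Flux F = Q / Δt = 4.38×10^7 / 8.53×10^5 s = 51.3 W/m².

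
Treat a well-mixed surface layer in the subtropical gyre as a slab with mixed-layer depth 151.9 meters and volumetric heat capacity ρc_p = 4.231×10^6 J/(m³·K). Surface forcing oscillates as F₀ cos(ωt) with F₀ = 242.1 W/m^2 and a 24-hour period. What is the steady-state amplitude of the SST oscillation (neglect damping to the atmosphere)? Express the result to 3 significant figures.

Areal heat capacity C = ρc_p × D = 4.231×10^6 × 151.9 = 6.43×10^8 J/(m^2 K).
Angular frequency ω = 2π / T = 2π / 86400 s = 7.27×10^-5 s⁻¹.
Cω = 6.43×10^8 × 7.27×10^-5 = 46700 W/(m²·K).
Amplitude A = F₀ / (Cω) = 242.1 / 46700 = 0.00518 K.

0.00518 K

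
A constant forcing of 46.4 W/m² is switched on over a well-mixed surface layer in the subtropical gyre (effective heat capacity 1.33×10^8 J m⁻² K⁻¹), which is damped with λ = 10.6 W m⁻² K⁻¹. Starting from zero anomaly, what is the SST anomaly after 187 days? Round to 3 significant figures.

Areal heat capacity C = 1.33×10^8 J m⁻² K⁻¹ (given).
τ = C / λ = 1.33×10^8 / 10.6 = 1.25×10^7 s.
Equilibrium anomaly ΔT_eq = F / λ = 46.4 / 10.6 = 4.38 K.
t = 187 days = 1.62×10^7 s, so t/τ = 1.29.
ΔT(t) = ΔT_eq (1 − e^(−t/τ)) = 4.38 × (1 − e^−1.29) = 3.17 K.

3.17 K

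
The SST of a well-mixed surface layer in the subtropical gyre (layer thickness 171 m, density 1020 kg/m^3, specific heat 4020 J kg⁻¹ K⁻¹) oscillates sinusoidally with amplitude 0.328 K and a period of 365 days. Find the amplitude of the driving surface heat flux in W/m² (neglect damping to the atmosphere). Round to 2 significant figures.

46

Areal heat capacity C = ρ c_p D = 1020 × 4020 × 171 = 7.01×10^8 J/(m²·K).
ω = 2π / 3.15×10^7 s = 1.99×10^-7 s⁻¹.
Cω = 7.01×10^8 × 1.99×10^-7 = 140 W/(m²·K).
F₀ = A × Cω = 0.328 × 140 = 45.8 W/m².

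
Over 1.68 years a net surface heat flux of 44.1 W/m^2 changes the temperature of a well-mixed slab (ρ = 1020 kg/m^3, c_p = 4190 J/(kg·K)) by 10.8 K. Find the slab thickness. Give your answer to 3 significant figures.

Heat input Q = F Δt = 44.1 × 5.30×10^7 s = 2.34×10^9 J/m².
Required areal heat capacity C = Q / ΔT = 2.16×10^8 J/(m²·K).
Depth D = C / (ρ c_p) = 2.16×10^8 / (1020 × 4190) = 50.7 m.

50.7 m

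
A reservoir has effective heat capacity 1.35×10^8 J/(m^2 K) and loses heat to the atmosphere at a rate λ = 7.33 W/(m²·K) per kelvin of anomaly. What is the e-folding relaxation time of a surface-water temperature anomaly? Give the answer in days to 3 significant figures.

213 days

Areal heat capacity C = 1.35×10^8 J/(m^2 K) (given).
Relaxation time τ = C / λ = 1.35×10^8 / 7.33 = 1.84×10^7 s.
In days: 1.84×10^7 s / (86400 s/day) = 213 days.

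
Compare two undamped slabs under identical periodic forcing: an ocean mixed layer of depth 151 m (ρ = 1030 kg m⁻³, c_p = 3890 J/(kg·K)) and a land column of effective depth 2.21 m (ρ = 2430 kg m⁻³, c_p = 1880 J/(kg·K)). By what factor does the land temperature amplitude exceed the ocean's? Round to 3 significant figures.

59.9

C_ocean = 1030 × 3890 × 151 = 6.05×10^8 J/(m²·K).
C_land = 2430 × 1880 × 2.21 = 1.01×10^7 J/(m²·K).
Undamped amplitude ∝ 1/C, so A_land/A_ocean = C_ocean/C_land = 59.9.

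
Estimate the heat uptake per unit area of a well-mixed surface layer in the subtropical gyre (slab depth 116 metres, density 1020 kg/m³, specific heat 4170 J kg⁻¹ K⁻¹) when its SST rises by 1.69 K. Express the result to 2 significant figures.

8.3×10^8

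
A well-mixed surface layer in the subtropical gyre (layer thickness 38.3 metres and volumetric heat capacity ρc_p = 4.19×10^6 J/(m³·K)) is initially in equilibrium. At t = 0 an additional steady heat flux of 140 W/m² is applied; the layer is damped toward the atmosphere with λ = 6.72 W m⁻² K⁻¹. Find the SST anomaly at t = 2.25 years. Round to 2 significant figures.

Areal heat capacity C = ρc_p × D = 4.19×10^6 × 38.3 = 1.60×10^8 J/(m²·K).
τ = C / λ = 1.60×10^8 / 6.72 = 2.39×10^7 s.
Equilibrium anomaly ΔT_eq = F / λ = 140 / 6.72 = 20.8 K.
t = 2.25 years = 7.10×10^7 s, so t/τ = 2.97.
ΔT(t) = ΔT_eq (1 − e^(−t/τ)) = 20.8 × (1 − e^−2.97) = 19.8 K.

20 K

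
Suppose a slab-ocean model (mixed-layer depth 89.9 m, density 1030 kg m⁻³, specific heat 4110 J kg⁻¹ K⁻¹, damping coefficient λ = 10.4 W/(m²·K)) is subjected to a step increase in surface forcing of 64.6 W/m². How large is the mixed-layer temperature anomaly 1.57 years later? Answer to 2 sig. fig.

4.6 K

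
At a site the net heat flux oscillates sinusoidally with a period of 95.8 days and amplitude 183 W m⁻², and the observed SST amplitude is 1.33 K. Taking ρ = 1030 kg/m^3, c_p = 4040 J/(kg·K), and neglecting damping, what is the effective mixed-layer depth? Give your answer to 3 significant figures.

43.6 m

ω = 2π / 8.28×10^6 s = 7.59×10^-7 s⁻¹.
Required C = F₀ / (A ω) = 183 / (1.33 × 7.59×10^-7) = 1.81×10^8 J/(m²·K).
D = C / (ρ c_p) = 1.81×10^8 / (1030 × 4040) = 43.6 m.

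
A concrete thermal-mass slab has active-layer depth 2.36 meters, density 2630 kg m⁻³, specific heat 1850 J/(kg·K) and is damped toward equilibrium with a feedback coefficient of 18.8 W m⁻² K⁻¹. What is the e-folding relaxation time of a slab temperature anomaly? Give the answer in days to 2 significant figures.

Areal heat capacity C = ρ c_p D = 2630 × 1850 × 2.36 = 1.15×10^7 J/(m²·K).
Relaxation time τ = C / λ = 1.15×10^7 / 18.8 = 6.11×10^5 s.
In days: 6.11×10^5 s / (86400 s/day) = 7.07 days.

7.1 days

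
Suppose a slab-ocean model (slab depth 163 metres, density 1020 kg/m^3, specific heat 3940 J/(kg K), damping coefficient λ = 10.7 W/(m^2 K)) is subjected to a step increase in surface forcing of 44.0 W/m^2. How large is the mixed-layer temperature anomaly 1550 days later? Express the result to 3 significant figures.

Areal heat capacity C = ρ c_p D = 1020 × 3940 × 163 = 6.55×10^8 J m⁻² K⁻¹.
τ = C / λ = 6.55×10^8 / 10.7 = 6.12×10^7 s.
Equilibrium anomaly ΔT_eq = F / λ = 44.0 / 10.7 = 4.11 K.
t = 1550 days = 1.34×10^8 s, so t/τ = 2.19.
ΔT(t) = ΔT_eq (1 − e^(−t/τ)) = 4.11 × (1 − e^−2.19) = 3.65 K.

3.65 K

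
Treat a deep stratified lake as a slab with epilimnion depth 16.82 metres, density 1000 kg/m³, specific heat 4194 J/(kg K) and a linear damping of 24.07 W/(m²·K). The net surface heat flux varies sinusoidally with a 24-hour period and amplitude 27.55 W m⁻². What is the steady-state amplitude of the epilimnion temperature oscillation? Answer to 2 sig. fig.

0.0054 K

Areal heat capacity C = ρ c_p D = 1000 × 4194 × 16.82 = 7.05×10^7 J/(m²·K).
Angular frequency ω = 2π / T = 2π / 86400 s = 7.27×10^-5 s⁻¹.
√((Cω)² + λ²) = √((5130)² + 24.07²) = 5130 W/(m²·K).
Amplitude A = F₀ / √((Cω)²+λ²) = 27.55 / 5130 = 0.00537 K.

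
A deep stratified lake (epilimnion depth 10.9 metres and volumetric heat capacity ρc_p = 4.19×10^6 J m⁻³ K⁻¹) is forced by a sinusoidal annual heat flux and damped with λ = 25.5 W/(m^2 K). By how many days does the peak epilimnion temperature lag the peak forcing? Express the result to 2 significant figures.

20 days

Areal heat capacity C = ρc_p × D = 4.19×10^6 × 10.9 = 4.57×10^7 J/(m²·K).
ω = 2π / 3.15×10^7 s = 1.99×10^-7 s⁻¹.
Phase lag φ = arctan(Cω/λ) = arctan(9.10/25.5) = 0.343 rad.
Time lag = φ / ω = 0.343 / 1.99×10^-7 = 1.72×10^6 s = 19.9 days.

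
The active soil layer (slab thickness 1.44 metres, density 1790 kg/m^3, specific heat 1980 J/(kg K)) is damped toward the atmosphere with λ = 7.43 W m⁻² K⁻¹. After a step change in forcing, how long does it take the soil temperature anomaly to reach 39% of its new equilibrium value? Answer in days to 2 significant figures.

Areal heat capacity C = ρ c_p D = 1790 × 1980 × 1.44 = 5.10×10^6 J/(m²·K).
τ = C / λ = 5.10×10^6 / 7.43 = 6.87×10^5 s.
Fraction reached: 1 − e^(−t/τ) = 0.39 ⇒ t = −τ ln(1 − 0.39) = τ × 0.494.
t = 3.40×10^5 s = 3.93 days.

3.9 days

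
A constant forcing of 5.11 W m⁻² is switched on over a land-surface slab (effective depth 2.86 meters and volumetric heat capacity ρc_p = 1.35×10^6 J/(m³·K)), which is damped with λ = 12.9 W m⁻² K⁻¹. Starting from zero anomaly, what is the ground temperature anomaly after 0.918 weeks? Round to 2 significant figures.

0.33 K

Areal heat capacity C = ρc_p × D = 1.35×10^6 × 2.86 = 3.86×10^6 J/(m^2 K).
τ = C / λ = 3.86×10^6 / 12.9 = 2.99×10^5 s.
Equilibrium anomaly ΔT_eq = F / λ = 5.11 / 12.9 = 0.396 K.
t = 0.918 weeks = 5.55×10^5 s, so t/τ = 1.86.
ΔT(t) = ΔT_eq (1 − e^(−t/τ)) = 0.396 × (1 − e^−1.86) = 0.334 K.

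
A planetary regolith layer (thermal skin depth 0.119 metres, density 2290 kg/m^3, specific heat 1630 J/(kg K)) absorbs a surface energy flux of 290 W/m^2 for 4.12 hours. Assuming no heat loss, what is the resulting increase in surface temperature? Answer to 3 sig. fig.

Areal heat capacity C = ρ c_p D = 2290 × 1630 × 0.119 = 4.44×10^5 J m⁻² K⁻¹.
Net heat input Q = F Δt = 290 × (4.12 hours × 3600 s/hour) = 4.30×10^6 J/m².
ΔT = Q / C = 4.30×10^6 / 4.44×10^5 = 9.68 K.

9.68 K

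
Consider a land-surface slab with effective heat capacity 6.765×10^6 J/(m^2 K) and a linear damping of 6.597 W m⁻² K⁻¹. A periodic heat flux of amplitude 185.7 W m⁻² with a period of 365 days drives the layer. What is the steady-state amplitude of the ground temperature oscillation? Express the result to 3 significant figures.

Areal heat capacity C = 6.765×10^6 J/(m^2 K) (given).
Angular frequency ω = 2π / T = 2π / 3.15×10^7 s = 1.99×10^-7 s⁻¹.
√((Cω)² + λ²) = √((1.35)² + 6.597²) = 6.73 W/(m²·K).
Amplitude A = F₀ / √((Cω)²+λ²) = 185.7 / 6.73 = 27.6 K.

27.6 K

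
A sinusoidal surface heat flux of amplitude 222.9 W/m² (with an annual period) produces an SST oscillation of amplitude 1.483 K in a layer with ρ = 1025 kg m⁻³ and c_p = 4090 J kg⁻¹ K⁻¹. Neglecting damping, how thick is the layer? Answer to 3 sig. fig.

180 m

ω = 2π / 3.15×10^7 s = 1.99×10^-7 s⁻¹.
Required C = F₀ / (A ω) = 222.9 / (1.483 × 1.99×10^-7) = 7.54×10^8 J/(m²·K).
D = C / (ρ c_p) = 7.54×10^8 / (1025 × 4090) = 180 m.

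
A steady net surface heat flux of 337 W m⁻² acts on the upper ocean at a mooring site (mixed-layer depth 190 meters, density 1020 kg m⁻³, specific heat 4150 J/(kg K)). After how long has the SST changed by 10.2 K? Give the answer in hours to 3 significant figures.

6760 hours

Areal heat capacity C = ρ c_p D = 1020 × 4150 × 190 = 8.04×10^8 J m⁻² K⁻¹.
Time required: Δt = C ΔT / F = 8.04×10^8 × 10.2 / 337 = 2.43×10^7 s.
In hours: 2.43×10^7 s / (3600 s/hour) = 6760 hours.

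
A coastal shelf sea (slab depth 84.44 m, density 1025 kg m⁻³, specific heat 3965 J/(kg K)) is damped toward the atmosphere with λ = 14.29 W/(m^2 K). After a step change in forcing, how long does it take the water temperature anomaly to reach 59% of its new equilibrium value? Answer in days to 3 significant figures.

248 days

Areal heat capacity C = ρ c_p D = 1025 × 3965 × 84.44 = 3.43×10^8 J/(m^2 K).
τ = C / λ = 3.43×10^8 / 14.29 = 2.40×10^7 s.
Fraction reached: 1 − e^(−t/τ) = 0.59 ⇒ t = −τ ln(1 − 0.59) = τ × 0.892.
t = 2.14×10^7 s = 248 days.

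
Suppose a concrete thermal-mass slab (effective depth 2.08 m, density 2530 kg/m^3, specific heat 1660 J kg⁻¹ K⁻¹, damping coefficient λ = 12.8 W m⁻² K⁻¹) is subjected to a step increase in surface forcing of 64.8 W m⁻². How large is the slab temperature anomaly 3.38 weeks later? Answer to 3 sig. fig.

Areal heat capacity C = ρ c_p D = 2530 × 1660 × 2.08 = 8.74×10^6 J/(m²·K).
τ = C / λ = 8.74×10^6 / 12.8 = 6.82×10^5 s.
Equilibrium anomaly ΔT_eq = F / λ = 64.8 / 12.8 = 5.06 K.
t = 3.38 weeks = 2.04×10^6 s, so t/τ = 3.00.
ΔT(t) = ΔT_eq (1 − e^(−t/τ)) = 5.06 × (1 − e^−3.00) = 4.81 K.

4.81 K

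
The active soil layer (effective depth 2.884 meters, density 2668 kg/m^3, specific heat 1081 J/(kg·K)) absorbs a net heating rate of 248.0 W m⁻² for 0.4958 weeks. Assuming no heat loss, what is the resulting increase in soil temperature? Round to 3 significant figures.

Areal heat capacity C = ρ c_p D = 2668 × 1081 × 2.884 = 8.32×10^6 J/(m^2 K).
Net heat input Q = F Δt = 248.0 × (0.4958 weeks × 6.048×10^5 s/week) = 7.44×10^7 J/m².
ΔT = Q / C = 7.44×10^7 / 8.32×10^6 = 8.94 K.

8.94 K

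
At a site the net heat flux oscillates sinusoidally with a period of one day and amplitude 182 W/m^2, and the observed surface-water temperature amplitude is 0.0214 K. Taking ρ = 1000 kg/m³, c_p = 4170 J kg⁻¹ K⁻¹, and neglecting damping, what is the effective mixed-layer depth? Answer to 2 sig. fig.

ω = 2π / 86400 s = 7.27×10^-5 s⁻¹.
Required C = F₀ / (A ω) = 182 / (0.0214 × 7.27×10^-5) = 1.17×10^8 J/(m²·K).
D = C / (ρ c_p) = 1.17×10^8 / (1000 × 4170) = 28.0 m.

28 m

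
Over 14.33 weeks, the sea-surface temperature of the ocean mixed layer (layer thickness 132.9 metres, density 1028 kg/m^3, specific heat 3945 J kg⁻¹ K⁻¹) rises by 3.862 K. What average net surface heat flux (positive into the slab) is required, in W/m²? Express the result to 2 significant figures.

240

Areal heat capacity C = ρ c_p D = 1028 × 3945 × 132.9 = 5.39×10^8 J/(m²·K).
Required heat per unit area: Q = C ΔT = 5.39×10^8 × 3.862 = 2.08×10^9 J/m².
Flux F = Q / Δt = 2.08×10^9 / 8.67×10^6 s = 240 W/m².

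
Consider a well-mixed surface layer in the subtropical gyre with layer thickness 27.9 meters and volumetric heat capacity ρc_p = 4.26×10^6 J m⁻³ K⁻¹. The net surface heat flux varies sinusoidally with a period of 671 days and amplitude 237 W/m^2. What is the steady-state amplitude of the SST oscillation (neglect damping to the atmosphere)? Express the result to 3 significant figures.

18.4 K

Areal heat capacity C = ρc_p × D = 4.26×10^6 × 27.9 = 1.19×10^8 J/(m^2 K).
Angular frequency ω = 2π / T = 2π / 5.80×10^7 s = 1.08×10^-7 s⁻¹.
Cω = 1.19×10^8 × 1.08×10^-7 = 12.9 W/(m²·K).
Amplitude A = F₀ / (Cω) = 237 / 12.9 = 18.4 K.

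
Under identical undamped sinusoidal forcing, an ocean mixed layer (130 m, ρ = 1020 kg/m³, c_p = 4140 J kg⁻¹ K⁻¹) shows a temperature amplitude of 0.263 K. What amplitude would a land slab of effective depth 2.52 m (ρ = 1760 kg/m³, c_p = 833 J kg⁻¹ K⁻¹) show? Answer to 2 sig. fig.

C_ocean = 5.49×10^8 J/(m²·K); C_land = 3.69×10^6 J/(m²·K).
A ∝ 1/C ⇒ A_land = A_ocean × C_ocean/C_land = 0.263 × 149 = 39.1 K.

39 K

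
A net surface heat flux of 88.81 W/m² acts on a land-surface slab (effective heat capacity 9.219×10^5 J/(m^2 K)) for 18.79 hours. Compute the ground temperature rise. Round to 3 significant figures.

Areal heat capacity C = 9.219×10^5 J/(m^2 K) (given).
Net heat input Q = F Δt = 88.81 × (18.79 hours × 3600 s/hour) = 6.01×10^6 J/m².
ΔT = Q / C = 6.01×10^6 / 9.22×10^5 = 6.52 K.

6.52 K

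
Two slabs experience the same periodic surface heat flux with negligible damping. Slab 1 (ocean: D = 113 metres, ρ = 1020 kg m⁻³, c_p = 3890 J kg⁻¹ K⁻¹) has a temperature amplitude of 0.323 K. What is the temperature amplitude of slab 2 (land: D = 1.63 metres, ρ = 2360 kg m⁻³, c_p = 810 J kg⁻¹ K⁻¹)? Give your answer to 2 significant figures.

C_ocean = 4.48×10^8 J/(m²·K); C_land = 3.12×10^6 J/(m²·K).
A ∝ 1/C ⇒ A_land = A_ocean × C_ocean/C_land = 0.323 × 144 = 46.5 K.

46 K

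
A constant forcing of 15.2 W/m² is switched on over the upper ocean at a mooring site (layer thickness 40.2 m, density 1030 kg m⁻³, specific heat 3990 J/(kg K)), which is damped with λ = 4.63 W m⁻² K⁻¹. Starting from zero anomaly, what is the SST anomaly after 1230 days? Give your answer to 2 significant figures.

Areal heat capacity C = ρ c_p D = 1030 × 3990 × 40.2 = 1.65×10^8 J m⁻² K⁻¹.
τ = C / λ = 1.65×10^8 / 4.63 = 3.57×10^7 s.
Equilibrium anomaly ΔT_eq = F / λ = 15.2 / 4.63 = 3.28 K.
t = 1230 days = 1.06×10^8 s, so t/τ = 2.98.
ΔT(t) = ΔT_eq (1 − e^(−t/τ)) = 3.28 × (1 − e^−2.98) = 3.12 K.

3.1 K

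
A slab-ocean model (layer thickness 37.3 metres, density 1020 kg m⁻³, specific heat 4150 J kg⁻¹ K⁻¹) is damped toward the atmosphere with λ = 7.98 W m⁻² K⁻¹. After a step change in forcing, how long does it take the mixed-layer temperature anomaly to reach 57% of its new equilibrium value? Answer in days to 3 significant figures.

193 days

Areal heat capacity C = ρ c_p D = 1020 × 4150 × 37.3 = 1.58×10^8 J/(m²·K).
τ = C / λ = 1.58×10^8 / 7.98 = 1.98×10^7 s.
Fraction reached: 1 − e^(−t/τ) = 0.57 ⇒ t = −τ ln(1 − 0.57) = τ × 0.844.
t = 1.67×10^7 s = 193 days.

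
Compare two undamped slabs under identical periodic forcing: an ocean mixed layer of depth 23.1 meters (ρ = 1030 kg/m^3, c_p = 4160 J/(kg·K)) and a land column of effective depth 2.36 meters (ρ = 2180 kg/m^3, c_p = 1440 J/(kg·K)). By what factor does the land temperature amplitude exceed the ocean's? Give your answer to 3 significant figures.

13.4

C_ocean = 1030 × 4160 × 23.1 = 9.90×10^7 J/(m²·K).
C_land = 2180 × 1440 × 2.36 = 7.41×10^6 J/(m²·K).
Undamped amplitude ∝ 1/C, so A_land/A_ocean = C_ocean/C_land = 13.4.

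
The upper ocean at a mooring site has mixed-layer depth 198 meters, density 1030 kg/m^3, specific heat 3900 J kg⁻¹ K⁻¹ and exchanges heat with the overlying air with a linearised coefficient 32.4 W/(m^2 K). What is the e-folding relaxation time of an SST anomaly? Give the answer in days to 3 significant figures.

Areal heat capacity C = ρ c_p D = 1030 × 3900 × 198 = 7.95×10^8 J m⁻² K⁻¹.
Relaxation time τ = C / λ = 7.95×10^8 / 32.4 = 2.45×10^7 s.
In days: 2.45×10^7 s / (86400 s/day) = 284 days.

284 days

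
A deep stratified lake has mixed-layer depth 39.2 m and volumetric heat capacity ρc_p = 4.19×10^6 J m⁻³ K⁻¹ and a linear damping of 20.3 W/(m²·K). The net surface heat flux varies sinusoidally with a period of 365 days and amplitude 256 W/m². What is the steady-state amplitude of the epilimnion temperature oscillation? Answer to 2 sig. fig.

Areal heat capacity C = ρc_p × D = 4.19×10^6 × 39.2 = 1.64×10^8 J/(m^2 K).
Angular frequency ω = 2π / T = 2π / 3.15×10^7 s = 1.99×10^-7 s⁻¹.
√((Cω)² + λ²) = √((32.7)² + 20.3²) = 38.5 W/(m²·K).
Amplitude A = F₀ / √((Cω)²+λ²) = 256 / 38.5 = 6.65 K.

6.6 K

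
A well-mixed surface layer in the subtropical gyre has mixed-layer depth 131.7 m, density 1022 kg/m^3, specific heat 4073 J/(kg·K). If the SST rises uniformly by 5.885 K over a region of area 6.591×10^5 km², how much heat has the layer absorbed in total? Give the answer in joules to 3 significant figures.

Areal heat capacity C = ρ c_p D = 1022 × 4073 × 131.7 = 5.48×10^8 J/(m^2 K).
Heat per unit area: q = C ΔT = 5.48×10^8 × 5.885 = 3.23×10^9 J/m².
Total heat: Q = q × A = 3.23×10^9 × (6.591×10^5 × 10⁶ m²) = 2.13×10^21 J.

2.13×10^21 J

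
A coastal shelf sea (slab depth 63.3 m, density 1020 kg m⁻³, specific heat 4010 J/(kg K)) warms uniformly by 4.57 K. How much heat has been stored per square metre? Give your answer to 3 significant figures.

1.18×10^9

Areal heat capacity C = ρ c_p D = 1020 × 4010 × 63.3 = 2.59×10^8 J/(m²·K).
ΔQ = C ΔT = 2.59×10^8 × 4.57 = 1.18×10^9 J/m².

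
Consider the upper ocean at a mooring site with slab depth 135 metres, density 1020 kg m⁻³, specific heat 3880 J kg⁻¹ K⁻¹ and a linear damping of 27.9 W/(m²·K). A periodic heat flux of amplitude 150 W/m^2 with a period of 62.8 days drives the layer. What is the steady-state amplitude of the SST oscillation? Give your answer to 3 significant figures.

0.242 K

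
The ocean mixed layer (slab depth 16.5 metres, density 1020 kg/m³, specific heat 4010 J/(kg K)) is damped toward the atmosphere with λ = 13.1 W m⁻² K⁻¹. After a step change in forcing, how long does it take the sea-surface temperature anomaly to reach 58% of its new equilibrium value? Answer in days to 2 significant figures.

52 days

Areal heat capacity C = ρ c_p D = 1020 × 4010 × 16.5 = 6.75×10^7 J/(m²·K).
τ = C / λ = 6.75×10^7 / 13.1 = 5.15×10^6 s.
Fraction reached: 1 − e^(−t/τ) = 0.58 ⇒ t = −τ ln(1 − 0.58) = τ × 0.868.
t = 4.47×10^6 s = 51.7 days.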